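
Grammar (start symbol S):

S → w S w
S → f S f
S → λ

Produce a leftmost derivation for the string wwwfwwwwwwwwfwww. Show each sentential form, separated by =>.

S => wSw => wwSww => wwwSwww => wwwfSfwww => wwwfwSwfwww => wwwfwwSwwfwww => wwwfwwwSwwwfwww => wwwfwwwwSwwwwfwww => wwwfwwwwwwwwfwww

S => wSw   [S → w S w]
wSw => wwSww   [S → w S w]
wwSww => wwwSwww   [S → w S w]
wwwSwww => wwwfSfwww   [S → f S f]
wwwfSfwww => wwwfwSwfwww   [S → w S w]
wwwfwSwfwww => wwwfwwSwwfwww   [S → w S w]
wwwfwwSwwfwww => wwwfwwwSwwwfwww   [S → w S w]
wwwfwwwSwwwfwww => wwwfwwwwSwwwwfwww   [S → w S w]
wwwfwwwwSwwwwfwww => wwwfwwwwwwwwfwww   [S → λ]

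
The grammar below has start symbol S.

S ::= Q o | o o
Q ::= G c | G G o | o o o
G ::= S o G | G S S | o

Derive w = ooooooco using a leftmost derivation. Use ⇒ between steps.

S ⇒ Qo ⇒ Gco ⇒ SoGco ⇒ QooGco ⇒ oooooGco ⇒ ooooooco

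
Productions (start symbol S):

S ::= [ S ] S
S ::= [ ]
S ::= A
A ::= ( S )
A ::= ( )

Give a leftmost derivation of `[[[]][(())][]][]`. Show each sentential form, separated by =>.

S => [S]S   [S ::= [ S ] S]
[S]S => [[S]S]S   [S ::= [ S ] S]
[[S]S]S => [[[]]S]S   [S ::= [ ]]
[[[]]S]S => [[[]][S]S]S   [S ::= [ S ] S]
[[[]][S]S]S => [[[]][A]S]S   [S ::= A]
[[[]][A]S]S => [[[]][(S)]S]S   [A ::= ( S )]
[[[]][(S)]S]S => [[[]][(A)]S]S   [S ::= A]
[[[]][(A)]S]S => [[[]][(())]S]S   [A ::= ( )]
[[[]][(())]S]S => [[[]][(())][]]S   [S ::= [ ]]
[[[]][(())][]]S => [[[]][(())][]][]   [S ::= [ ]]

S => [S]S => [[S]S]S => [[[]]S]S => [[[]][S]S]S => [[[]][A]S]S => [[[]][(S)]S]S => [[[]][(A)]S]S => [[[]][(())]S]S => [[[]][(())][]]S => [[[]][(())][]][]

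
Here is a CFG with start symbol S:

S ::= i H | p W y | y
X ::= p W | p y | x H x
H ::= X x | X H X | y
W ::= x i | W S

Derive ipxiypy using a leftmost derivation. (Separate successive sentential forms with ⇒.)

S ⇒ iH   [S ::= i H]
iH ⇒ iXHX   [H ::= X H X]
iXHX ⇒ ipWHX   [X ::= p W]
ipWHX ⇒ ipxiHX   [W ::= x i]
ipxiHX ⇒ ipxiyX   [H ::= y]
ipxiyX ⇒ ipxiypy   [X ::= p y]

S ⇒ iH ⇒ iXHX ⇒ ipWHX ⇒ ipxiHX ⇒ ipxiyX ⇒ ipxiypy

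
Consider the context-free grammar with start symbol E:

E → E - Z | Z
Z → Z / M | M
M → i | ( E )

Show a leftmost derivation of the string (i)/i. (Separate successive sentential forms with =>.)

E => Z => Z/M => M/M => (E)/M => (Z)/M => (M)/M => (i)/M => (i)/i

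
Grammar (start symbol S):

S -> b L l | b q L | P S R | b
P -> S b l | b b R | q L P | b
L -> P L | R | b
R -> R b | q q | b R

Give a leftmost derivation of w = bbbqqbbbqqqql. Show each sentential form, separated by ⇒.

S ⇒ bLl ⇒ bPLl ⇒ bbbRLl ⇒ bbbqqLl ⇒ bbbqqPLl ⇒ bbbqqbbRLl ⇒ bbbqqbbbRLl ⇒ bbbqqbbbqqLl ⇒ bbbqqbbbqqRl ⇒ bbbqqbbbqqqql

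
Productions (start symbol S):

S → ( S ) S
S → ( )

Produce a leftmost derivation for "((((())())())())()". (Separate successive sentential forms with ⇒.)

S ⇒ (S)S ⇒ ((S)S)S ⇒ (((S)S)S)S ⇒ ((((S)S)S)S)S ⇒ ((((())S)S)S)S ⇒ ((((())())S)S)S ⇒ ((((())())())S)S ⇒ ((((())())())())S ⇒ ((((())())())())()

S ⇒ (S)S   [S → ( S ) S]
(S)S ⇒ ((S)S)S   [S → ( S ) S]
((S)S)S ⇒ (((S)S)S)S   [S → ( S ) S]
(((S)S)S)S ⇒ ((((S)S)S)S)S   [S → ( S ) S]
((((S)S)S)S)S ⇒ ((((())S)S)S)S   [S → ( )]
((((())S)S)S)S ⇒ ((((())())S)S)S   [S → ( )]
((((())())S)S)S ⇒ ((((())())())S)S   [S → ( )]
((((())())())S)S ⇒ ((((())())())())S   [S → ( )]
((((())())())())S ⇒ ((((())())())())()   [S → ( )]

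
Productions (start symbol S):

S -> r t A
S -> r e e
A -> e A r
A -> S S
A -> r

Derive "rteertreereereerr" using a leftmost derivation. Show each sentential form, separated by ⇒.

S ⇒ rtA   [S -> r t A]
rtA ⇒ rteAr   [A -> e A r]
rteAr ⇒ rteeArr   [A -> e A r]
rteeArr ⇒ rteeSSrr   [A -> S S]
rteeSSrr ⇒ rteertASrr   [S -> r t A]
rteertASrr ⇒ rteertSSSrr   [A -> S S]
rteertSSSrr ⇒ rteertreeSSrr   [S -> r e e]
rteertreeSSrr ⇒ rteertreereeSrr   [S -> r e e]
rteertreereeSrr ⇒ rteertreereereerr   [S -> r e e]

S⇒rtA⇒rteAr⇒rteeArr⇒rteeSSrr⇒rteertASrr⇒rteertSSSrr⇒rteertreeSSrr⇒rteertreereeSrr⇒rteertreereereerr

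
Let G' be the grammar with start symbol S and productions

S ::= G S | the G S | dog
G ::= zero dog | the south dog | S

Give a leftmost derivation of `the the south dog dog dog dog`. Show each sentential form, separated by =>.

S => G S => S S => G S S => S S S => the G S S S => the the south dog S S S => the the south dog dog S S => the the south dog dog dog S => the the south dog dog dog dog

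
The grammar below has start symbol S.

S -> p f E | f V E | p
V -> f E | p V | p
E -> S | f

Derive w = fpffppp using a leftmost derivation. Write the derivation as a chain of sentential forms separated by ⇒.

S⇒fVE⇒fpVE⇒fpfEE⇒fpfSE⇒fpffVEE⇒fpffpEE⇒fpffpSE⇒fpffppE⇒fpffppS⇒fpffppp

S ⇒ fVE   [S -> f V E]
fVE ⇒ fpVE   [V -> p V]
fpVE ⇒ fpfEE   [V -> f E]
fpfEE ⇒ fpfSE   [E -> S]
fpfSE ⇒ fpffVEE   [S -> f V E]
fpffVEE ⇒ fpffpEE   [V -> p]
fpffpEE ⇒ fpffpSE   [E -> S]
fpffpSE ⇒ fpffppE   [S -> p]
fpffppE ⇒ fpffppS   [E -> S]
fpffppS ⇒ fpffppp   [S -> p]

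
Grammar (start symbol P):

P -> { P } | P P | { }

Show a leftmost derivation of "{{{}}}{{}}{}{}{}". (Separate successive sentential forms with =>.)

P => PP   [P -> P P]
PP => PPP   [P -> P P]
PPP => {P}PP   [P -> { P }]
{P}PP => {{P}}PP   [P -> { P }]
{{P}}PP => {{{}}}PP   [P -> { }]
{{{}}}PP => {{{}}}{P}P   [P -> { P }]
{{{}}}{P}P => {{{}}}{{}}P   [P -> { }]
{{{}}}{{}}P => {{{}}}{{}}PP   [P -> P P]
{{{}}}{{}}PP => {{{}}}{{}}PPP   [P -> P P]
{{{}}}{{}}PPP => {{{}}}{{}}{}PP   [P -> { }]
{{{}}}{{}}{}PP => {{{}}}{{}}{}{}P   [P -> { }]
{{{}}}{{}}{}{}P => {{{}}}{{}}{}{}{}   [P -> { }]

P => PP => PPP => {P}PP => {{P}}PP => {{{}}}PP => {{{}}}{P}P => {{{}}}{{}}P => {{{}}}{{}}PP => {{{}}}{{}}PPP => {{{}}}{{}}{}PP => {{{}}}{{}}{}{}P => {{{}}}{{}}{}{}{}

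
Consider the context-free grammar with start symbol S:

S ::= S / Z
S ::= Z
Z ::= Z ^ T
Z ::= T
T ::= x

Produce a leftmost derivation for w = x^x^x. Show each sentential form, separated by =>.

S=>Z=>Z^T=>Z^T^T=>T^T^T=>x^T^T=>x^x^T=>x^x^x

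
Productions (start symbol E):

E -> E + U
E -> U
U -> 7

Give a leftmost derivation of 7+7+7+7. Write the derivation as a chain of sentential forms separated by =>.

E=>E+U=>E+U+U=>E+U+U+U=>U+U+U+U=>7+U+U+U=>7+7+U+U=>7+7+7+U=>7+7+7+7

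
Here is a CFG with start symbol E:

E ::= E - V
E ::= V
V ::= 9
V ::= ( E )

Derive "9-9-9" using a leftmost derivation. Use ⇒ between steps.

E ⇒ E-V   [E ::= E - V]
E-V ⇒ E-V-V   [E ::= E - V]
E-V-V ⇒ V-V-V   [E ::= V]
V-V-V ⇒ 9-V-V   [V ::= 9]
9-V-V ⇒ 9-9-V   [V ::= 9]
9-9-V ⇒ 9-9-9   [V ::= 9]

E ⇒ E-V ⇒ E-V-V ⇒ V-V-V ⇒ 9-V-V ⇒ 9-9-V ⇒ 9-9-9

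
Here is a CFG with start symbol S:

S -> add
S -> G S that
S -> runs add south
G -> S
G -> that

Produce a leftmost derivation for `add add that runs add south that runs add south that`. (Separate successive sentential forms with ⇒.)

S ⇒ G S that   [S -> G S that]
G S that ⇒ S S that   [G -> S]
S S that ⇒ G S that S that   [S -> G S that]
G S that S that ⇒ S S that S that   [G -> S]
S S that S that ⇒ G S that S that S that   [S -> G S that]
G S that S that S that ⇒ S S that S that S that   [G -> S]
S S that S that S that ⇒ add S that S that S that   [S -> add]
add S that S that S that ⇒ add add that S that S that   [S -> add]
add add that S that S that ⇒ add add that runs add south that S that   [S -> runs add south]
add add that runs add south that S that ⇒ add add that runs add south that runs add south that   [S -> runs add south]

S ⇒ G S that ⇒ S S that ⇒ G S that S that ⇒ S S that S that ⇒ G S that S that S that ⇒ S S that S that S that ⇒ add S that S that S that ⇒ add add that S that S that ⇒ add add that runs add south that S that ⇒ add add that runs add south that runs add south that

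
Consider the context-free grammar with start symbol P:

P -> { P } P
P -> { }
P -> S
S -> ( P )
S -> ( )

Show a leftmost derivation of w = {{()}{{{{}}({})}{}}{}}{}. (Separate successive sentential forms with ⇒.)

P ⇒ {P}P   [P -> { P } P]
{P}P ⇒ {{P}P}P   [P -> { P } P]
{{P}P}P ⇒ {{S}P}P   [P -> S]
{{S}P}P ⇒ {{()}P}P   [S -> ( )]
{{()}P}P ⇒ {{()}{P}P}P   [P -> { P } P]
{{()}{P}P}P ⇒ {{()}{{P}P}P}P   [P -> { P } P]
{{()}{{P}P}P}P ⇒ {{()}{{{P}P}P}P}P   [P -> { P } P]
{{()}{{{P}P}P}P}P ⇒ {{()}{{{{}}P}P}P}P   [P -> { }]
{{()}{{{{}}P}P}P}P ⇒ {{()}{{{{}}S}P}P}P   [P -> S]
{{()}{{{{}}S}P}P}P ⇒ {{()}{{{{}}(P)}P}P}P   [S -> ( P )]
{{()}{{{{}}(P)}P}P}P ⇒ {{()}{{{{}}({})}P}P}P   [P -> { }]
{{()}{{{{}}({})}P}P}P ⇒ {{()}{{{{}}({})}{}}P}P   [P -> { }]
{{()}{{{{}}({})}{}}P}P ⇒ {{()}{{{{}}({})}{}}{}}P   [P -> { }]
{{()}{{{{}}({})}{}}{}}P ⇒ {{()}{{{{}}({})}{}}{}}{}   [P -> { }]

P ⇒ {P}P ⇒ {{P}P}P ⇒ {{S}P}P ⇒ {{()}P}P ⇒ {{()}{P}P}P ⇒ {{()}{{P}P}P}P ⇒ {{()}{{{P}P}P}P}P ⇒ {{()}{{{{}}P}P}P}P ⇒ {{()}{{{{}}S}P}P}P ⇒ {{()}{{{{}}(P)}P}P}P ⇒ {{()}{{{{}}({})}P}P}P ⇒ {{()}{{{{}}({})}{}}P}P ⇒ {{()}{{{{}}({})}{}}{}}P ⇒ {{()}{{{{}}({})}{}}{}}{}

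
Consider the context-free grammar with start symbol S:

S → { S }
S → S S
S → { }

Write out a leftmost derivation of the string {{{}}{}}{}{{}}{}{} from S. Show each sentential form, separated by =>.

S=>SS=>{S}S=>{SS}S=>{{S}S}S=>{{{}}S}S=>{{{}}{}}S=>{{{}}{}}SS=>{{{}}{}}SSS=>{{{}}{}}SSSS=>{{{}}{}}{}SSS=>{{{}}{}}{}{S}SS=>{{{}}{}}{}{{}}SS=>{{{}}{}}{}{{}}{}S=>{{{}}{}}{}{{}}{}{}

S => SS   [S → S S]
SS => {S}S   [S → { S }]
{S}S => {SS}S   [S → S S]
{SS}S => {{S}S}S   [S → { S }]
{{S}S}S => {{{}}S}S   [S → { }]
{{{}}S}S => {{{}}{}}S   [S → { }]
{{{}}{}}S => {{{}}{}}SS   [S → S S]
{{{}}{}}SS => {{{}}{}}SSS   [S → S S]
{{{}}{}}SSS => {{{}}{}}SSSS   [S → S S]
{{{}}{}}SSSS => {{{}}{}}{}SSS   [S → { }]
{{{}}{}}{}SSS => {{{}}{}}{}{S}SS   [S → { S }]
{{{}}{}}{}{S}SS => {{{}}{}}{}{{}}SS   [S → { }]
{{{}}{}}{}{{}}SS => {{{}}{}}{}{{}}{}S   [S → { }]
{{{}}{}}{}{{}}{}S => {{{}}{}}{}{{}}{}{}   [S → { }]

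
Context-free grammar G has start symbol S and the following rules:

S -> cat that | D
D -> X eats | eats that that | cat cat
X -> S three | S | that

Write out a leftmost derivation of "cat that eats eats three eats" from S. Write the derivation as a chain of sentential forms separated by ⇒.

S ⇒ D ⇒ X eats ⇒ S three eats ⇒ D three eats ⇒ X eats three eats ⇒ S eats three eats ⇒ D eats three eats ⇒ X eats eats three eats ⇒ S eats eats three eats ⇒ cat that eats eats three eats

S ⇒ D   [S -> D]
D ⇒ X eats   [D -> X eats]
X eats ⇒ S three eats   [X -> S three]
S three eats ⇒ D three eats   [S -> D]
D three eats ⇒ X eats three eats   [D -> X eats]
X eats three eats ⇒ S eats three eats   [X -> S]
S eats three eats ⇒ D eats three eats   [S -> D]
D eats three eats ⇒ X eats eats three eats   [D -> X eats]
X eats eats three eats ⇒ S eats eats three eats   [X -> S]
S eats eats three eats ⇒ cat that eats eats three eats   [S -> cat that]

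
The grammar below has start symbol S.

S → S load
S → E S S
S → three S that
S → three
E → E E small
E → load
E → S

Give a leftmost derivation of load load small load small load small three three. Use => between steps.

S => E S S => E E small S S => E E small E small S S => E E small E small E small S S => load E small E small E small S S => load load small E small E small S S => load load small load small E small S S => load load small load small load small S S => load load small load small load small three S => load load small load small load small three three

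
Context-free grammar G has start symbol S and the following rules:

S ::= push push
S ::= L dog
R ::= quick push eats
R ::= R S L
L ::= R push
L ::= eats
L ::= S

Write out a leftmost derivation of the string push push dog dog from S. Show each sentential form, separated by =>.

S => L dog => S dog => L dog dog => S dog dog => push push dog dog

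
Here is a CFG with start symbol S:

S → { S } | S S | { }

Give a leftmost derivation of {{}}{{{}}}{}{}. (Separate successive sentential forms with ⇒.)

S ⇒ SS   [S → S S]
SS ⇒ SSS   [S → S S]
SSS ⇒ {S}SS   [S → { S }]
{S}SS ⇒ {{}}SS   [S → { }]
{{}}SS ⇒ {{}}SSS   [S → S S]
{{}}SSS ⇒ {{}}{S}SS   [S → { S }]
{{}}{S}SS ⇒ {{}}{{S}}SS   [S → { S }]
{{}}{{S}}SS ⇒ {{}}{{{}}}SS   [S → { }]
{{}}{{{}}}SS ⇒ {{}}{{{}}}{}S   [S → { }]
{{}}{{{}}}{}S ⇒ {{}}{{{}}}{}{}   [S → { }]

S ⇒ SS ⇒ SSS ⇒ {S}SS ⇒ {{}}SS ⇒ {{}}SSS ⇒ {{}}{S}SS ⇒ {{}}{{S}}SS ⇒ {{}}{{{}}}SS ⇒ {{}}{{{}}}{}S ⇒ {{}}{{{}}}{}{}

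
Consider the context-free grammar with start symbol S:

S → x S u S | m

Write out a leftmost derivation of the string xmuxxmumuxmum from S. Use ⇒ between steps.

S⇒xSuS⇒xmuS⇒xmuxSuS⇒xmuxxSuSuS⇒xmuxxmuSuS⇒xmuxxmumuS⇒xmuxxmumuxSuS⇒xmuxxmumuxmuS⇒xmuxxmumuxmum

S ⇒ xSuS   [S → x S u S]
xSuS ⇒ xmuS   [S → m]
xmuS ⇒ xmuxSuS   [S → x S u S]
xmuxSuS ⇒ xmuxxSuSuS   [S → x S u S]
xmuxxSuSuS ⇒ xmuxxmuSuS   [S → m]
xmuxxmuSuS ⇒ xmuxxmumuS   [S → m]
xmuxxmumuS ⇒ xmuxxmumuxSuS   [S → x S u S]
xmuxxmumuxSuS ⇒ xmuxxmumuxmuS   [S → m]
xmuxxmumuxmuS ⇒ xmuxxmumuxmum   [S → m]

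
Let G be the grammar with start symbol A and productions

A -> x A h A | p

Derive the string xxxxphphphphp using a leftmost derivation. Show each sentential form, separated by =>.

A => xAhA => xxAhAhA => xxxAhAhAhA => xxxxAhAhAhAhA => xxxxphAhAhAhA => xxxxphphAhAhA => xxxxphphphAhA => xxxxphphphphA => xxxxphphphphp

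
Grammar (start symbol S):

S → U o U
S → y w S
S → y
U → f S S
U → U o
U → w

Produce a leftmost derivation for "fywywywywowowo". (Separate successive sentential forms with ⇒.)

S⇒UoU⇒fSSoU⇒fywSSoU⇒fywywSSoU⇒fywywywSSoU⇒fywywywySoU⇒fywywywyUoUoU⇒fywywywywoUoU⇒fywywywywowoU⇒fywywywywowoUo⇒fywywywywowowo

S ⇒ UoU   [S → U o U]
UoU ⇒ fSSoU   [U → f S S]
fSSoU ⇒ fywSSoU   [S → y w S]
fywSSoU ⇒ fywywSSoU   [S → y w S]
fywywSSoU ⇒ fywywywSSoU   [S → y w S]
fywywywSSoU ⇒ fywywywySoU   [S → y]
fywywywySoU ⇒ fywywywyUoUoU   [S → U o U]
fywywywyUoUoU ⇒ fywywywywoUoU   [U → w]
fywywywywoUoU ⇒ fywywywywowoU   [U → w]
fywywywywowoU ⇒ fywywywywowoUo   [U → U o]
fywywywywowoUo ⇒ fywywywywowowo   [U → w]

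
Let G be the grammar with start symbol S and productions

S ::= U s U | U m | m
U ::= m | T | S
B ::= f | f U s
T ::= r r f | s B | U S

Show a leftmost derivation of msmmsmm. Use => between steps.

S => UsU   [S ::= U s U]
UsU => msU   [U ::= m]
msU => msT   [U ::= T]
msT => msUS   [T ::= U S]
msUS => msSS   [U ::= S]
msSS => msUsUS   [S ::= U s U]
msUsUS => msTsUS   [U ::= T]
msTsUS => msUSsUS   [T ::= U S]
msUSsUS => msmSsUS   [U ::= m]
msmSsUS => msmmsUS   [S ::= m]
msmmsUS => msmmsmS   [U ::= m]
msmmsmS => msmmsmm   [S ::= m]

S => UsU => msU => msT => msUS => msSS => msUsUS => msTsUS => msUSsUS => msmSsUS => msmmsUS => msmmsmS => msmmsmm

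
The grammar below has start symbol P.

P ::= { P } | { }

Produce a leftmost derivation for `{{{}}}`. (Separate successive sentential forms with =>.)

P=>{P}=>{{P}}=>{{{}}}

P => {P}   [P ::= { P }]
{P} => {{P}}   [P ::= { P }]
{{P}} => {{{}}}   [P ::= { }]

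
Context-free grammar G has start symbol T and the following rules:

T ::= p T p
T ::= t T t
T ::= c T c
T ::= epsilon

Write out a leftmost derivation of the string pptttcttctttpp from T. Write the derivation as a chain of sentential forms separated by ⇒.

T ⇒ pTp   [T ::= p T p]
pTp ⇒ ppTpp   [T ::= p T p]
ppTpp ⇒ pptTtpp   [T ::= t T t]
pptTtpp ⇒ ppttTttpp   [T ::= t T t]
ppttTttpp ⇒ pptttTtttpp   [T ::= t T t]
pptttTtttpp ⇒ pptttcTctttpp   [T ::= c T c]
pptttcTctttpp ⇒ pptttctTtctttpp   [T ::= t T t]
pptttctTtctttpp ⇒ pptttcttctttpp   [T ::= epsilon]

T⇒pTp⇒ppTpp⇒pptTtpp⇒ppttTttpp⇒pptttTtttpp⇒pptttcTctttpp⇒pptttctTtctttpp⇒pptttcttctttpp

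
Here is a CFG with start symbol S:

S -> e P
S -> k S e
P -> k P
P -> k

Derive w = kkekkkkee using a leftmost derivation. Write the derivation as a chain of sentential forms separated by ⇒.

S ⇒ kSe ⇒ kkSee ⇒ kkePee ⇒ kkekPee ⇒ kkekkPee ⇒ kkekkkPee ⇒ kkekkkkee

S ⇒ kSe   [S -> k S e]
kSe ⇒ kkSee   [S -> k S e]
kkSee ⇒ kkePee   [S -> e P]
kkePee ⇒ kkekPee   [P -> k P]
kkekPee ⇒ kkekkPee   [P -> k P]
kkekkPee ⇒ kkekkkPee   [P -> k P]
kkekkkPee ⇒ kkekkkkee   [P -> k]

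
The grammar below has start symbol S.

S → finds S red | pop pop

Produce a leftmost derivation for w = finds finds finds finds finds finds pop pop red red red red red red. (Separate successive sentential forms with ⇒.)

S ⇒ finds S red ⇒ finds finds S red red ⇒ finds finds finds S red red red ⇒ finds finds finds finds S red red red red ⇒ finds finds finds finds finds S red red red red red ⇒ finds finds finds finds finds finds S red red red red red red ⇒ finds finds finds finds finds finds pop pop red red red red red red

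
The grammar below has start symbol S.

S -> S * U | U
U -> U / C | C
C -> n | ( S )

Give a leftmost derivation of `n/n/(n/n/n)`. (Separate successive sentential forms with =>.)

S => U   [S -> U]
U => U/C   [U -> U / C]
U/C => U/C/C   [U -> U / C]
U/C/C => C/C/C   [U -> C]
C/C/C => n/C/C   [C -> n]
n/C/C => n/n/C   [C -> n]
n/n/C => n/n/(S)   [C -> ( S )]
n/n/(S) => n/n/(U)   [S -> U]
n/n/(U) => n/n/(U/C)   [U -> U / C]
n/n/(U/C) => n/n/(U/C/C)   [U -> U / C]
n/n/(U/C/C) => n/n/(C/C/C)   [U -> C]
n/n/(C/C/C) => n/n/(n/C/C)   [C -> n]
n/n/(n/C/C) => n/n/(n/n/C)   [C -> n]
n/n/(n/n/C) => n/n/(n/n/n)   [C -> n]

S => U => U/C => U/C/C => C/C/C => n/C/C => n/n/C => n/n/(S) => n/n/(U) => n/n/(U/C) => n/n/(U/C/C) => n/n/(C/C/C) => n/n/(n/C/C) => n/n/(n/n/C) => n/n/(n/n/n)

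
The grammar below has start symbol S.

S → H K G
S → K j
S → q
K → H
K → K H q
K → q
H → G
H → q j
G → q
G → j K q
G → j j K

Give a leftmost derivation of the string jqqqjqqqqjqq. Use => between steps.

S => HKG => GKG => jKqKG => jqqKG => jqqKHqG => jqqKHqHqG => jqqqHqHqG => jqqqGqHqG => jqqqjKqqHqG => jqqqjqqqHqG => jqqqjqqqqjqG => jqqqjqqqqjqq

S => HKG   [S → H K G]
HKG => GKG   [H → G]
GKG => jKqKG   [G → j K q]
jKqKG => jqqKG   [K → q]
jqqKG => jqqKHqG   [K → K H q]
jqqKHqG => jqqKHqHqG   [K → K H q]
jqqKHqHqG => jqqqHqHqG   [K → q]
jqqqHqHqG => jqqqGqHqG   [H → G]
jqqqGqHqG => jqqqjKqqHqG   [G → j K q]
jqqqjKqqHqG => jqqqjqqqHqG   [K → q]
jqqqjqqqHqG => jqqqjqqqqjqG   [H → q j]
jqqqjqqqqjqG => jqqqjqqqqjqq   [G → q]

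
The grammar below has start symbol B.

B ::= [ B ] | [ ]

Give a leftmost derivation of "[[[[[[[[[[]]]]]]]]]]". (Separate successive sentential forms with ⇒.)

B ⇒ [B]   [B ::= [ B ]]
[B] ⇒ [[B]]   [B ::= [ B ]]
[[B]] ⇒ [[[B]]]   [B ::= [ B ]]
[[[B]]] ⇒ [[[[B]]]]   [B ::= [ B ]]
[[[[B]]]] ⇒ [[[[[B]]]]]   [B ::= [ B ]]
[[[[[B]]]]] ⇒ [[[[[[B]]]]]]   [B ::= [ B ]]
[[[[[[B]]]]]] ⇒ [[[[[[[B]]]]]]]   [B ::= [ B ]]
[[[[[[[B]]]]]]] ⇒ [[[[[[[[B]]]]]]]]   [B ::= [ B ]]
[[[[[[[[B]]]]]]]] ⇒ [[[[[[[[[B]]]]]]]]]   [B ::= [ B ]]
[[[[[[[[[B]]]]]]]]] ⇒ [[[[[[[[[[]]]]]]]]]]   [B ::= [ ]]

B⇒[B]⇒[[B]]⇒[[[B]]]⇒[[[[B]]]]⇒[[[[[B]]]]]⇒[[[[[[B]]]]]]⇒[[[[[[[B]]]]]]]⇒[[[[[[[[B]]]]]]]]⇒[[[[[[[[[B]]]]]]]]]⇒[[[[[[[[[[]]]]]]]]]]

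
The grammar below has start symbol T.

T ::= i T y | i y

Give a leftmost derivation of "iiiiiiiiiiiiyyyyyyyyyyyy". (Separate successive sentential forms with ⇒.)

T ⇒ iTy ⇒ iiTyy ⇒ iiiTyyy ⇒ iiiiTyyyy ⇒ iiiiiTyyyyy ⇒ iiiiiiTyyyyyy ⇒ iiiiiiiTyyyyyyy ⇒ iiiiiiiiTyyyyyyyy ⇒ iiiiiiiiiTyyyyyyyyy ⇒ iiiiiiiiiiTyyyyyyyyyy ⇒ iiiiiiiiiiiTyyyyyyyyyyy ⇒ iiiiiiiiiiiiyyyyyyyyyyyy

T ⇒ iTy   [T ::= i T y]
iTy ⇒ iiTyy   [T ::= i T y]
iiTyy ⇒ iiiTyyy   [T ::= i T y]
iiiTyyy ⇒ iiiiTyyyy   [T ::= i T y]
iiiiTyyyy ⇒ iiiiiTyyyyy   [T ::= i T y]
iiiiiTyyyyy ⇒ iiiiiiTyyyyyy   [T ::= i T y]
iiiiiiTyyyyyy ⇒ iiiiiiiTyyyyyyy   [T ::= i T y]
iiiiiiiTyyyyyyy ⇒ iiiiiiiiTyyyyyyyy   [T ::= i T y]
iiiiiiiiTyyyyyyyy ⇒ iiiiiiiiiTyyyyyyyyy   [T ::= i T y]
iiiiiiiiiTyyyyyyyyy ⇒ iiiiiiiiiiTyyyyyyyyyy   [T ::= i T y]
iiiiiiiiiiTyyyyyyyyyy ⇒ iiiiiiiiiiiTyyyyyyyyyyy   [T ::= i T y]
iiiiiiiiiiiTyyyyyyyyyyy ⇒ iiiiiiiiiiiiyyyyyyyyyyyy   [T ::= i y]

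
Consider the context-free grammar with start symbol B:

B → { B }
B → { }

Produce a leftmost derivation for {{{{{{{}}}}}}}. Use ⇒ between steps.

B ⇒ {B} ⇒ {{B}} ⇒ {{{B}}} ⇒ {{{{B}}}} ⇒ {{{{{B}}}}} ⇒ {{{{{{B}}}}}} ⇒ {{{{{{{}}}}}}}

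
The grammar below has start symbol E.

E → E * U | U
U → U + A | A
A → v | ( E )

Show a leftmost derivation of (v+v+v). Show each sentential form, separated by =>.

E => U => A => (E) => (U) => (U+A) => (U+A+A) => (A+A+A) => (v+A+A) => (v+v+A) => (v+v+v)

E => U   [E → U]
U => A   [U → A]
A => (E)   [A → ( E )]
(E) => (U)   [E → U]
(U) => (U+A)   [U → U + A]
(U+A) => (U+A+A)   [U → U + A]
(U+A+A) => (A+A+A)   [U → A]
(A+A+A) => (v+A+A)   [A → v]
(v+A+A) => (v+v+A)   [A → v]
(v+v+A) => (v+v+v)   [A → v]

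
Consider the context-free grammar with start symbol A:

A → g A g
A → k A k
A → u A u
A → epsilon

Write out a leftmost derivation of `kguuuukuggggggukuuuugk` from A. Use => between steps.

A => kAk   [A → k A k]
kAk => kgAgk   [A → g A g]
kgAgk => kguAugk   [A → u A u]
kguAugk => kguuAuugk   [A → u A u]
kguuAuugk => kguuuAuuugk   [A → u A u]
kguuuAuuugk => kguuuuAuuuugk   [A → u A u]
kguuuuAuuuugk => kguuuukAkuuuugk   [A → k A k]
kguuuukAkuuuugk => kguuuukuAukuuuugk   [A → u A u]
kguuuukuAukuuuugk => kguuuukugAgukuuuugk   [A → g A g]
kguuuukugAgukuuuugk => kguuuukuggAggukuuuugk   [A → g A g]
kguuuukuggAggukuuuugk => kguuuukugggAgggukuuuugk   [A → g A g]
kguuuukugggAgggukuuuugk => kguuuukuggggggukuuuugk   [A → epsilon]

A=>kAk=>kgAgk=>kguAugk=>kguuAuugk=>kguuuAuuugk=>kguuuuAuuuugk=>kguuuukAkuuuugk=>kguuuukuAukuuuugk=>kguuuukugAgukuuuugk=>kguuuukuggAggukuuuugk=>kguuuukugggAgggukuuuugk=>kguuuukuggggggukuuuugk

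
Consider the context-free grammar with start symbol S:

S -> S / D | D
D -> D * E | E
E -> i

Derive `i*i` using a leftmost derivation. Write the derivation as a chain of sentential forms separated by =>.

S => D   [S -> D]
D => D*E   [D -> D * E]
D*E => E*E   [D -> E]
E*E => i*E   [E -> i]
i*E => i*i   [E -> i]

S => D => D*E => E*E => i*E => i*i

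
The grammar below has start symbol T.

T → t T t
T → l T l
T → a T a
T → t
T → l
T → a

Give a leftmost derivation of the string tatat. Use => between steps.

T=>tTt=>taTat=>tatat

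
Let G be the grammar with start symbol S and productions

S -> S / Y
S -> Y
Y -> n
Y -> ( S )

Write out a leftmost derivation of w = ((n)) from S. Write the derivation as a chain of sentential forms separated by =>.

S => Y   [S -> Y]
Y => (S)   [Y -> ( S )]
(S) => (Y)   [S -> Y]
(Y) => ((S))   [Y -> ( S )]
((S)) => ((Y))   [S -> Y]
((Y)) => ((n))   [Y -> n]

S => Y => (S) => (Y) => ((S)) => ((Y)) => ((n))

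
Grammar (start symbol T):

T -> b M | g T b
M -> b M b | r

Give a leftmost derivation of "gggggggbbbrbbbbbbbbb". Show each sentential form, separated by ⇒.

T⇒gTb⇒ggTbb⇒gggTbbb⇒ggggTbbbb⇒gggggTbbbbb⇒ggggggTbbbbbb⇒gggggggTbbbbbbb⇒gggggggbMbbbbbbb⇒gggggggbbMbbbbbbbb⇒gggggggbbbMbbbbbbbbb⇒gggggggbbbrbbbbbbbbb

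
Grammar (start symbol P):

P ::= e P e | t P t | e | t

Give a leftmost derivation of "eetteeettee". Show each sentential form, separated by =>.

P => ePe   [P ::= e P e]
ePe => eePee   [P ::= e P e]
eePee => eetPtee   [P ::= t P t]
eetPtee => eettPttee   [P ::= t P t]
eettPttee => eettePettee   [P ::= e P e]
eettePettee => eetteeettee   [P ::= e]

P=>ePe=>eePee=>eetPtee=>eettPttee=>eettePettee=>eetteeettee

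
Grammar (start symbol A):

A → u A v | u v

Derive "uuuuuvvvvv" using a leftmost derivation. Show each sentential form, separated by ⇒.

A⇒uAv⇒uuAvv⇒uuuAvvv⇒uuuuAvvvv⇒uuuuuvvvvv

A ⇒ uAv   [A → u A v]
uAv ⇒ uuAvv   [A → u A v]
uuAvv ⇒ uuuAvvv   [A → u A v]
uuuAvvv ⇒ uuuuAvvvv   [A → u A v]
uuuuAvvvv ⇒ uuuuuvvvvv   [A → u v]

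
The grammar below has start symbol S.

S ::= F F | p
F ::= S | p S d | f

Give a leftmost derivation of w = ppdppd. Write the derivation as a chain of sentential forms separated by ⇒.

S⇒FF⇒pSdF⇒ppdF⇒ppdpSd⇒ppdppd

S ⇒ FF   [S ::= F F]
FF ⇒ pSdF   [F ::= p S d]
pSdF ⇒ ppdF   [S ::= p]
ppdF ⇒ ppdpSd   [F ::= p S d]
ppdpSd ⇒ ppdppd   [S ::= p]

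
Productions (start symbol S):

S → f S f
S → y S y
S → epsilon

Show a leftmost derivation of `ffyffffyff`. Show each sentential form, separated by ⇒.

S ⇒ fSf ⇒ ffSff ⇒ ffySyff ⇒ ffyfSfyff ⇒ ffyffSffyff ⇒ ffyffffyff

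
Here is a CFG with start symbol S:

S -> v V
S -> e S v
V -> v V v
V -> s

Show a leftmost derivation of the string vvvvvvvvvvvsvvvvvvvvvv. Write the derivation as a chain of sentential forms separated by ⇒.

S ⇒ vV ⇒ vvVv ⇒ vvvVvv ⇒ vvvvVvvv ⇒ vvvvvVvvvv ⇒ vvvvvvVvvvvv ⇒ vvvvvvvVvvvvvv ⇒ vvvvvvvvVvvvvvvv ⇒ vvvvvvvvvVvvvvvvvv ⇒ vvvvvvvvvvVvvvvvvvvv ⇒ vvvvvvvvvvvVvvvvvvvvvv ⇒ vvvvvvvvvvvsvvvvvvvvvv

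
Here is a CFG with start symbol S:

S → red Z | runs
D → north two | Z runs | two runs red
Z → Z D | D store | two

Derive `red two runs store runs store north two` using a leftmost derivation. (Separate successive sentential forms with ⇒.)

S ⇒ red Z ⇒ red Z D ⇒ red D store D ⇒ red Z runs store D ⇒ red D store runs store D ⇒ red Z runs store runs store D ⇒ red two runs store runs store D ⇒ red two runs store runs store north two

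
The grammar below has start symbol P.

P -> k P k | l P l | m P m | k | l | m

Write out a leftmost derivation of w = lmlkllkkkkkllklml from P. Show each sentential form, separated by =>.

P => lPl => lmPml => lmlPlml => lmlkPklml => lmlklPlklml => lmlkllPllklml => lmlkllkPkllklml => lmlkllkkPkkllklml => lmlkllkkkkkllklml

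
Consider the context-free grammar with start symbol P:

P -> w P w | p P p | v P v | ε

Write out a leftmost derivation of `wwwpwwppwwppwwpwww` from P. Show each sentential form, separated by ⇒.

P ⇒ wPw ⇒ wwPww ⇒ wwwPwww ⇒ wwwpPpwww ⇒ wwwpwPwpwww ⇒ wwwpwwPwwpwww ⇒ wwwpwwpPpwwpwww ⇒ wwwpwwppPppwwpwww ⇒ wwwpwwppwPwppwwpwww ⇒ wwwpwwppwwppwwpwww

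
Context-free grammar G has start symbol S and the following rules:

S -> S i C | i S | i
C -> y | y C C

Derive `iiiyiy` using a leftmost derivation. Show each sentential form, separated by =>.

S => iS => iSiC => iSiCiC => iiiCiC => iiiyiC => iiiyiy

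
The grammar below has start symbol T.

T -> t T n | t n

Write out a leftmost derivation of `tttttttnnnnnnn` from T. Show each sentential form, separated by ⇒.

T ⇒ tTn ⇒ ttTnn ⇒ tttTnnn ⇒ ttttTnnnn ⇒ tttttTnnnnn ⇒ ttttttTnnnnnn ⇒ tttttttnnnnnnn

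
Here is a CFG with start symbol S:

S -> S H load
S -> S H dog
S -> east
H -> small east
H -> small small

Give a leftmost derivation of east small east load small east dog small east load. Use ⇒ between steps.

S ⇒ S H load   [S -> S H load]
S H load ⇒ S H dog H load   [S -> S H dog]
S H dog H load ⇒ S H load H dog H load   [S -> S H load]
S H load H dog H load ⇒ east H load H dog H load   [S -> east]
east H load H dog H load ⇒ east small east load H dog H load   [H -> small east]
east small east load H dog H load ⇒ east small east load small east dog H load   [H -> small east]
east small east load small east dog H load ⇒ east small east load small east dog small east load   [H -> small east]

S ⇒ S H load ⇒ S H dog H load ⇒ S H load H dog H load ⇒ east H load H dog H load ⇒ east small east load H dog H load ⇒ east small east load small east dog H load ⇒ east small east load small east dog small east load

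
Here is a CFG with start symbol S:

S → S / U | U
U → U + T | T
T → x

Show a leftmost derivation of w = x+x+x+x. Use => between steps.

S => U => U+T => U+T+T => U+T+T+T => T+T+T+T => x+T+T+T => x+x+T+T => x+x+x+T => x+x+x+x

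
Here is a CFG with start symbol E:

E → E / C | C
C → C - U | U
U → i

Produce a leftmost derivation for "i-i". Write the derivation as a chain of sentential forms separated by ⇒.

E ⇒ C   [E → C]
C ⇒ C-U   [C → C - U]
C-U ⇒ U-U   [C → U]
U-U ⇒ i-U   [U → i]
i-U ⇒ i-i   [U → i]

E⇒C⇒C-U⇒U-U⇒i-U⇒i-i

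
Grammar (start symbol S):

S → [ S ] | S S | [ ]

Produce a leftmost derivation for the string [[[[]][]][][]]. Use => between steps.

S => [S]   [S → [ S ]]
[S] => [SS]   [S → S S]
[SS] => [SSS]   [S → S S]
[SSS] => [[S]SS]   [S → [ S ]]
[[S]SS] => [[SS]SS]   [S → S S]
[[SS]SS] => [[[S]S]SS]   [S → [ S ]]
[[[S]S]SS] => [[[[]]S]SS]   [S → [ ]]
[[[[]]S]SS] => [[[[]][]]SS]   [S → [ ]]
[[[[]][]]SS] => [[[[]][]][]S]   [S → [ ]]
[[[[]][]][]S] => [[[[]][]][][]]   [S → [ ]]

S=>[S]=>[SS]=>[SSS]=>[[S]SS]=>[[SS]SS]=>[[[S]S]SS]=>[[[[]]S]SS]=>[[[[]][]]SS]=>[[[[]][]][]S]=>[[[[]][]][][]]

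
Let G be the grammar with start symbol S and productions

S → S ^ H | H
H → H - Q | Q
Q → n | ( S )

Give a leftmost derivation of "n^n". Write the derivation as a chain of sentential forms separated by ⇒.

S⇒S^H⇒H^H⇒Q^H⇒n^H⇒n^Q⇒n^n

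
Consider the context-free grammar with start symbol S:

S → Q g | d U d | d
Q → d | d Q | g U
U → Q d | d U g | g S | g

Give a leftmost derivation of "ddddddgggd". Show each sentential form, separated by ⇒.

S⇒dUd⇒ddUgd⇒dddUggd⇒ddddUgggd⇒ddddQdgggd⇒ddddddgggd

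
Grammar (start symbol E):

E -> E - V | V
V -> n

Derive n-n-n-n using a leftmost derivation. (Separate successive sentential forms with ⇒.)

E⇒E-V⇒E-V-V⇒E-V-V-V⇒V-V-V-V⇒n-V-V-V⇒n-n-V-V⇒n-n-n-V⇒n-n-n-n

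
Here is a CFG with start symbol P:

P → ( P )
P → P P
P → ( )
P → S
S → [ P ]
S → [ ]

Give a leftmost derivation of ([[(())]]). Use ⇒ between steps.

P⇒(P)⇒(S)⇒([P])⇒([S])⇒([[P]])⇒([[(P)]])⇒([[(())]])

P ⇒ (P)   [P → ( P )]
(P) ⇒ (S)   [P → S]
(S) ⇒ ([P])   [S → [ P ]]
([P]) ⇒ ([S])   [P → S]
([S]) ⇒ ([[P]])   [S → [ P ]]
([[P]]) ⇒ ([[(P)]])   [P → ( P )]
([[(P)]]) ⇒ ([[(())]])   [P → ( )]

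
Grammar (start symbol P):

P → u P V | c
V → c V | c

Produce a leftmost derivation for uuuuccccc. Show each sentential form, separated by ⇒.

P⇒uPV⇒uuPVV⇒uuuPVVV⇒uuuuPVVVV⇒uuuucVVVV⇒uuuuccVVV⇒uuuucccVV⇒uuuuccccV⇒uuuuccccc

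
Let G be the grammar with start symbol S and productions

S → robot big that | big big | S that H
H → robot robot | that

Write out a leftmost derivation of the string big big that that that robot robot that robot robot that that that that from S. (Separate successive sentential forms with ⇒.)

S ⇒ S that H ⇒ S that H that H ⇒ S that H that H that H ⇒ S that H that H that H that H ⇒ S that H that H that H that H that H ⇒ big big that H that H that H that H that H ⇒ big big that that that H that H that H that H ⇒ big big that that that robot robot that H that H that H ⇒ big big that that that robot robot that robot robot that H that H ⇒ big big that that that robot robot that robot robot that that that H ⇒ big big that that that robot robot that robot robot that that that that

S ⇒ S that H   [S → S that H]
S that H ⇒ S that H that H   [S → S that H]
S that H that H ⇒ S that H that H that H   [S → S that H]
S that H that H that H ⇒ S that H that H that H that H   [S → S that H]
S that H that H that H that H ⇒ S that H that H that H that H that H   [S → S that H]
S that H that H that H that H that H ⇒ big big that H that H that H that H that H   [S → big big]
big big that H that H that H that H that H ⇒ big big that that that H that H that H that H   [H → that]
big big that that that H that H that H that H ⇒ big big that that that robot robot that H that H that H   [H → robot robot]
big big that that that robot robot that H that H that H ⇒ big big that that that robot robot that robot robot that H that H   [H → robot robot]
big big that that that robot robot that robot robot that H that H ⇒ big big that that that robot robot that robot robot that that that H   [H → that]
big big that that that robot robot that robot robot that that that H ⇒ big big that that that robot robot that robot robot that that that that   [H → that]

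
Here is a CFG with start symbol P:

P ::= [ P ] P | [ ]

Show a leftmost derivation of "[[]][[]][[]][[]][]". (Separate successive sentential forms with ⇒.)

P ⇒ [P]P   [P ::= [ P ] P]
[P]P ⇒ [[]]P   [P ::= [ ]]
[[]]P ⇒ [[]][P]P   [P ::= [ P ] P]
[[]][P]P ⇒ [[]][[]]P   [P ::= [ ]]
[[]][[]]P ⇒ [[]][[]][P]P   [P ::= [ P ] P]
[[]][[]][P]P ⇒ [[]][[]][[]]P   [P ::= [ ]]
[[]][[]][[]]P ⇒ [[]][[]][[]][P]P   [P ::= [ P ] P]
[[]][[]][[]][P]P ⇒ [[]][[]][[]][[]]P   [P ::= [ ]]
[[]][[]][[]][[]]P ⇒ [[]][[]][[]][[]][]   [P ::= [ ]]

P⇒[P]P⇒[[]]P⇒[[]][P]P⇒[[]][[]]P⇒[[]][[]][P]P⇒[[]][[]][[]]P⇒[[]][[]][[]][P]P⇒[[]][[]][[]][[]]P⇒[[]][[]][[]][[]][]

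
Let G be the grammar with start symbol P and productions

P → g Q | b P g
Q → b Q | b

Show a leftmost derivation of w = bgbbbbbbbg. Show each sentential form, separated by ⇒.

P ⇒ bPg   [P → b P g]
bPg ⇒ bgQg   [P → g Q]
bgQg ⇒ bgbQg   [Q → b Q]
bgbQg ⇒ bgbbQg   [Q → b Q]
bgbbQg ⇒ bgbbbQg   [Q → b Q]
bgbbbQg ⇒ bgbbbbQg   [Q → b Q]
bgbbbbQg ⇒ bgbbbbbQg   [Q → b Q]
bgbbbbbQg ⇒ bgbbbbbbQg   [Q → b Q]
bgbbbbbbQg ⇒ bgbbbbbbbg   [Q → b]

P ⇒ bPg ⇒ bgQg ⇒ bgbQg ⇒ bgbbQg ⇒ bgbbbQg ⇒ bgbbbbQg ⇒ bgbbbbbQg ⇒ bgbbbbbbQg ⇒ bgbbbbbbbg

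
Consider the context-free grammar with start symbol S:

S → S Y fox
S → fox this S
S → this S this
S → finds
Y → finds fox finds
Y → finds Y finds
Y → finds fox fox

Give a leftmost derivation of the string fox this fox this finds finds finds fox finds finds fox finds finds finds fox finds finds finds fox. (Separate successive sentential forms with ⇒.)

S ⇒ fox this S ⇒ fox this S Y fox ⇒ fox this fox this S Y fox ⇒ fox this fox this S Y fox Y fox ⇒ fox this fox this finds Y fox Y fox ⇒ fox this fox this finds finds Y finds fox Y fox ⇒ fox this fox this finds finds finds fox finds finds fox Y fox ⇒ fox this fox this finds finds finds fox finds finds fox finds Y finds fox ⇒ fox this fox this finds finds finds fox finds finds fox finds finds Y finds finds fox ⇒ fox this fox this finds finds finds fox finds finds fox finds finds finds fox finds finds finds fox

S ⇒ fox this S   [S → fox this S]
fox this S ⇒ fox this S Y fox   [S → S Y fox]
fox this S Y fox ⇒ fox this fox this S Y fox   [S → fox this S]
fox this fox this S Y fox ⇒ fox this fox this S Y fox Y fox   [S → S Y fox]
fox this fox this S Y fox Y fox ⇒ fox this fox this finds Y fox Y fox   [S → finds]
fox this fox this finds Y fox Y fox ⇒ fox this fox this finds finds Y finds fox Y fox   [Y → finds Y finds]
fox this fox this finds finds Y finds fox Y fox ⇒ fox this fox this finds finds finds fox finds finds fox Y fox   [Y → finds fox finds]
fox this fox this finds finds finds fox finds finds fox Y fox ⇒ fox this fox this finds finds finds fox finds finds fox finds Y finds fox   [Y → finds Y finds]
fox this fox this finds finds finds fox finds finds fox finds Y finds fox ⇒ fox this fox this finds finds finds fox finds finds fox finds finds Y finds finds fox   [Y → finds Y finds]
fox this fox this finds finds finds fox finds finds fox finds finds Y finds finds fox ⇒ fox this fox this finds finds finds fox finds finds fox finds finds finds fox finds finds finds fox   [Y → finds fox finds]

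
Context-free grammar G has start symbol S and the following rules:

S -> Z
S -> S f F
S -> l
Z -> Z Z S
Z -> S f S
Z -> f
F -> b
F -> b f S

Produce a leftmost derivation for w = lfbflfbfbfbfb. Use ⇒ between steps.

S ⇒ SfF ⇒ SfFfF ⇒ SfFfFfF ⇒ SfFfFfFfF ⇒ ZfFfFfFfF ⇒ SfSfFfFfFfF ⇒ SfFfSfFfFfFfF ⇒ lfFfSfFfFfFfF ⇒ lfbfSfFfFfFfF ⇒ lfbflfFfFfFfF ⇒ lfbflfbfFfFfF ⇒ lfbflfbfbfFfF ⇒ lfbflfbfbfbfF ⇒ lfbflfbfbfbfb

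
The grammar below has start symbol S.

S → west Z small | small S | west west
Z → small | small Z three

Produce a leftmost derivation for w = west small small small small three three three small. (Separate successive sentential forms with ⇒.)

S ⇒ west Z small   [S → west Z small]
west Z small ⇒ west small Z three small   [Z → small Z three]
west small Z three small ⇒ west small small Z three three small   [Z → small Z three]
west small small Z three three small ⇒ west small small small Z three three three small   [Z → small Z three]
west small small small Z three three three small ⇒ west small small small small three three three small   [Z → small]

S ⇒ west Z small ⇒ west small Z three small ⇒ west small small Z three three small ⇒ west small small small Z three three three small ⇒ west small small small small three three three small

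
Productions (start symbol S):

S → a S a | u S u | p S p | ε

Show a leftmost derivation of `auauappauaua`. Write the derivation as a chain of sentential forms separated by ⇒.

S⇒aSa⇒auSua⇒auaSaua⇒auauSuaua⇒auauaSauaua⇒auauapSpauaua⇒auauappauaua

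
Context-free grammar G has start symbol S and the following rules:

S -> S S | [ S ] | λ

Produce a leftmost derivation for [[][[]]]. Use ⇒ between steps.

S ⇒ [S] ⇒ [SS] ⇒ [SSS] ⇒ [[S]SS] ⇒ [[]SS] ⇒ [[][S]S] ⇒ [[][[S]]S] ⇒ [[][[]]S] ⇒ [[][[]]]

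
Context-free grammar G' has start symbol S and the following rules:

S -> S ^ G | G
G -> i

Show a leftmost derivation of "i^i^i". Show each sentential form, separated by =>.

S => S^G => S^G^G => G^G^G => i^G^G => i^i^G => i^i^i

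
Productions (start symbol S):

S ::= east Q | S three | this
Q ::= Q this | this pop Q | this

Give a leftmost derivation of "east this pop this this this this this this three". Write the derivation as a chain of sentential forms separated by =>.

S => S three => east Q three => east Q this three => east this pop Q this three => east this pop Q this this three => east this pop Q this this this three => east this pop Q this this this this three => east this pop Q this this this this this three => east this pop this this this this this this three

S => S three   [S ::= S three]
S three => east Q three   [S ::= east Q]
east Q three => east Q this three   [Q ::= Q this]
east Q this three => east this pop Q this three   [Q ::= this pop Q]
east this pop Q this three => east this pop Q this this three   [Q ::= Q this]
east this pop Q this this three => east this pop Q this this this three   [Q ::= Q this]
east this pop Q this this this three => east this pop Q this this this this three   [Q ::= Q this]
east this pop Q this this this this three => east this pop Q this this this this this three   [Q ::= Q this]
east this pop Q this this this this this three => east this pop this this this this this this three   [Q ::= this]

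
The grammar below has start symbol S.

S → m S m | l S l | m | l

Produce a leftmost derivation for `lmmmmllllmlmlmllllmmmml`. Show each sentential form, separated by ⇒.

S⇒lSl⇒lmSml⇒lmmSmml⇒lmmmSmmml⇒lmmmmSmmmml⇒lmmmmlSlmmmml⇒lmmmmllSllmmmml⇒lmmmmlllSlllmmmml⇒lmmmmllllSllllmmmml⇒lmmmmllllmSmllllmmmml⇒lmmmmllllmlSlmllllmmmml⇒lmmmmllllmlmlmllllmmmml

S ⇒ lSl   [S → l S l]
lSl ⇒ lmSml   [S → m S m]
lmSml ⇒ lmmSmml   [S → m S m]
lmmSmml ⇒ lmmmSmmml   [S → m S m]
lmmmSmmml ⇒ lmmmmSmmmml   [S → m S m]
lmmmmSmmmml ⇒ lmmmmlSlmmmml   [S → l S l]
lmmmmlSlmmmml ⇒ lmmmmllSllmmmml   [S → l S l]
lmmmmllSllmmmml ⇒ lmmmmlllSlllmmmml   [S → l S l]
lmmmmlllSlllmmmml ⇒ lmmmmllllSllllmmmml   [S → l S l]
lmmmmllllSllllmmmml ⇒ lmmmmllllmSmllllmmmml   [S → m S m]
lmmmmllllmSmllllmmmml ⇒ lmmmmllllmlSlmllllmmmml   [S → l S l]
lmmmmllllmlSlmllllmmmml ⇒ lmmmmllllmlmlmllllmmmml   [S → m]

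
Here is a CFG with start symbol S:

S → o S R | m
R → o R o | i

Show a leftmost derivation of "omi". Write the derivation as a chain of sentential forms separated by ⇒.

S ⇒ oSR ⇒ omR ⇒ omi

S ⇒ oSR   [S → o S R]
oSR ⇒ omR   [S → m]
omR ⇒ omi   [R → i]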